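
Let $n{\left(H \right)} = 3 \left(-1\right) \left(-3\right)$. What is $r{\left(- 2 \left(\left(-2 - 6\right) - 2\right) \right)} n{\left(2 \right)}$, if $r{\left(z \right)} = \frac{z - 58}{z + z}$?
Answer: $- \frac{171}{20} \approx -8.55$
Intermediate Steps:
$r{\left(z \right)} = \frac{-58 + z}{2 z}$
$n{\left(H \right)} = 9$ ($n{\left(H \right)} = \left(-3\right) \left(-3\right) = 9$)
$r{\left(- 2 \left(\left(-2 - 6\right) - 2\right) \right)} n{\left(2 \right)} = \frac{-58 - 2 \left(\left(-2 - 6\right) - 2\right)}{2 \left(- 2 \left(\left(-2 - 6\right) - 2\right)\right)} 9 = \frac{-58 - 2 \left(-8 - 2\right)}{2 \left(- 2 \left(-8 - 2\right)\right)} 9 = \frac{-58 - -20}{2 \left(\left(-2\right) \left(-10\right)\right)} 9 = \frac{-58 + 20}{2 \cdot 20} \cdot 9 = \frac{1}{2} \cdot \frac{1}{20} \left(-38\right) 9 = \left(- \frac{19}{20}\right) 9 = - \frac{171}{20}$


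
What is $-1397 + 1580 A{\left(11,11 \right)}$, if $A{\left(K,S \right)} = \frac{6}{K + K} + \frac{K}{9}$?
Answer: $\frac{95537}{99} \approx 965.02$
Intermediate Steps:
$A{\left(K,S \right)} = \frac{3}{K} + \frac{K}{9}$ ($A{\left(K,S \right)} = \frac{6}{2 K} + K \frac{1}{9} = 6 \frac{1}{2 K} + \frac{K}{9} = \frac{3}{K} + \frac{K}{9}$)
$-1397 + 1580 A{\left(11,11 \right)} = -1397 + 1580 \left(\frac{3}{11} + \frac{1}{9} \cdot 11\right) = -1397 + 1580 \left(3 \cdot \frac{1}{11} + \frac{11}{9}\right) = -1397 + 1580 \left(\frac{3}{11} + \frac{11}{9}\right) = -1397 + 1580 \cdot \frac{148}{99} = -1397 + \frac{233840}{99} = \frac{95537}{99}$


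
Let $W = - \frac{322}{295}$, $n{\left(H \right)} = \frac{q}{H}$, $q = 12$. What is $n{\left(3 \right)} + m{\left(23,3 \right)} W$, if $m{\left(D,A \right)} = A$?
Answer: $\frac{214}{295} \approx 0.72542$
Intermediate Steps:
$n{\left(H \right)} = \frac{12}{H}$
$W = - \frac{322}{295}$ ($W = \left(-322\right) \frac{1}{295} = - \frac{322}{295} \approx -1.0915$)
$n{\left(3 \right)} + m{\left(23,3 \right)} W = \frac{12}{3} + 3 \left(- \frac{322}{295}\right) = 12 \cdot \frac{1}{3} - \frac{966}{295} = 4 - \frac{966}{295} = \frac{214}{295}$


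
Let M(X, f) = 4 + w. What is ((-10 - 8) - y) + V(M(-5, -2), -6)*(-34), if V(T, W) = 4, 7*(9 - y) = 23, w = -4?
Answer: -1118/7 ≈ -159.71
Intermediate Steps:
y = 40/7 (y = 9 - ⅐*23 = 9 - 23/7 = 40/7 ≈ 5.7143)
M(X, f) = 0 (M(X, f) = 4 - 4 = 0)
((-10 - 8) - y) + V(M(-5, -2), -6)*(-34) = ((-10 - 8) - 1*40/7) + 4*(-34) = (-18 - 40/7) - 136 = -166/7 - 136 = -1118/7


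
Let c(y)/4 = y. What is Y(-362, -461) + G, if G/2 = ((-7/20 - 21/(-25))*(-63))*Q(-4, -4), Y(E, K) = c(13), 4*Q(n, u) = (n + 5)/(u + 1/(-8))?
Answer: 15329/275 ≈ 55.742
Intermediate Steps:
Q(n, u) = (5 + n)/(4*(-⅛ + u)) (Q(n, u) = ((n + 5)/(u + 1/(-8)))/4 = ((5 + n)/(u - ⅛))/4 = ((5 + n)/(-⅛ + u))/4 = (5 + n)/(4*(-⅛ + u)))
c(y) = 4*y
Y(E, K) = 52 (Y(E, K) = 4*13 = 52)
G = 1029/275 (G = 2*(((-7/20 - 21/(-25))*(-63))*(2*(5 - 4)/(-1 + 8*(-4)))) = 2*(((-7*1/20 - 21*(-1/25))*(-63))*(2*1/(-1 - 32))) = 2*(((-7/20 + 21/25)*(-63))*(2*1/(-33))) = 2*(((49/100)*(-63))*(2*(-1/33)*1)) = 2*(-3087/100*(-2/33)) = 2*(1029/550) = 1029/275 ≈ 3.7418)
Y(-362, -461) + G = 52 + 1029/275 = 15329/275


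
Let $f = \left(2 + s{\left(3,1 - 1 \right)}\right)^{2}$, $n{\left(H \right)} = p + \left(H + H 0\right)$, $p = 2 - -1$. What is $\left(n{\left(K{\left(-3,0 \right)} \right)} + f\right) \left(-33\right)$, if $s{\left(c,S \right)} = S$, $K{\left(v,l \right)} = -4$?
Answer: $-99$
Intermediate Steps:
$p = 3$ ($p = 2 + 1 = 3$)
$n{\left(H \right)} = 3 + H$ ($n{\left(H \right)} = 3 + \left(H + H 0\right) = 3 + \left(H + 0\right) = 3 + H$)
$f = 4$ ($f = \left(2 + \left(1 - 1\right)\right)^{2} = \left(2 + 0\right)^{2} = 2^{2} = 4$)
$\left(n{\left(K{\left(-3,0 \right)} \right)} + f\right) \left(-33\right) = \left(\left(3 - 4\right) + 4\right) \left(-33\right) = \left(-1 + 4\right) \left(-33\right) = 3 \left(-33\right) = -99$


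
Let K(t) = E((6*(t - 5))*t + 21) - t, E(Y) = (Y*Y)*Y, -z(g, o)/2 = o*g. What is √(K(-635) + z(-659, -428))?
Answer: 4*√906162502711670562 ≈ 3.8077e+9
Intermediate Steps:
z(g, o) = -2*g*o (z(g, o) = -2*o*g = -2*g*o)
E(Y) = Y³ (E(Y) = Y²*Y = Y³)
K(t) = (21 + t*(-30 + 6*t))³ - t (K(t) = ((6*(t - 5))*t + 21)³ - t = ((6*(-5 + t))*t + 21)³ - t = ((-30 + 6*t)*t + 21)³ - t = (t*(-30 + 6*t) + 21)³ - t = (21 + t*(-30 + 6*t))³ - t)
√(K(-635) + z(-659, -428)) = √((-1*(-635) + 27*(7 - 10*(-635) + 2*(-635)²)³) - 2*(-659)*(-428)) = √((635 + 27*(7 + 6350 + 2*403225)³) - 564104) = √((635 + 27*(7 + 6350 + 806450)³) - 564104) = √((635 + 27*812807³) - 564104) = √((635 + 27*536985186792121943) - 564104) = √((635 + 14498600043387292461) - 564104) = √(14498600043387293096 - 564104) = √14498600043386728992 = 4*√906162502711670562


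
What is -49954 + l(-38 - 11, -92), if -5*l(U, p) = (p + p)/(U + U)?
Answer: -12238822/245 ≈ -49954.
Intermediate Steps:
l(U, p) = -p/(5*U) (l(U, p) = -(p + p)/(5*(U + U)) = -2*p/(5*(2*U)) = -2*p*1/(2*U)/5 = -p/(5*U))
-49954 + l(-38 - 11, -92) = -49954 - ⅕*(-92)/(-38 - 11) = -49954 - ⅕*(-92)/(-49) = -49954 - ⅕*(-92)*(-1/49) = -49954 - 92/245 = -12238822/245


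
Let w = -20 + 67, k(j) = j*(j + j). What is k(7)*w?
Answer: 4606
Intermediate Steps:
k(j) = 2*j² (k(j) = j*(2*j) = 2*j²)
w = 47
k(7)*w = (2*7²)*47 = (2*49)*47 = 98*47 = 4606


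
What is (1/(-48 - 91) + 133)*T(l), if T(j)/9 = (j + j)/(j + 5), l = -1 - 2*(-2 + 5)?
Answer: 1164618/139 ≈ 8378.5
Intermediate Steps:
l = -7 (l = -1 - 2*3 = -1 - 6 = -7)
T(j) = 18*j/(5 + j) (T(j) = 9*((j + j)/(j + 5)) = 9*((2*j)/(5 + j)) = 9*(2*j/(5 + j)) = 18*j/(5 + j))
(1/(-48 - 91) + 133)*T(l) = (1/(-48 - 91) + 133)*(18*(-7)/(5 - 7)) = (1/(-139) + 133)*(18*(-7)/(-2)) = (-1/139 + 133)*(18*(-7)*(-1/2)) = (18486/139)*63 = 1164618/139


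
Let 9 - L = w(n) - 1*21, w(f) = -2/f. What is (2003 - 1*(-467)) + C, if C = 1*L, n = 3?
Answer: 7502/3 ≈ 2500.7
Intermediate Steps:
L = 92/3 (L = 9 - (-2/3 - 1*21) = 9 - (-2*⅓ - 21) = 9 - (-⅔ - 21) = 9 - 1*(-65/3) = 9 + 65/3 = 92/3 ≈ 30.667)
C = 92/3 (C = 1*(92/3) = 92/3 ≈ 30.667)
(2003 - 1*(-467)) + C = (2003 - 1*(-467)) + 92/3 = (2003 + 467) + 92/3 = 2470 + 92/3 = 7502/3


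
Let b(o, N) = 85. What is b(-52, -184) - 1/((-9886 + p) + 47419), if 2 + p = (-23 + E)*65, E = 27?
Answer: 3212234/37791 ≈ 85.000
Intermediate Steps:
p = 258 (p = -2 + (-23 + 27)*65 = -2 + 4*65 = -2 + 260 = 258)
b(-52, -184) - 1/((-9886 + p) + 47419) = 85 - 1/((-9886 + 258) + 47419) = 85 - 1/(-9628 + 47419) = 85 - 1/37791 = 3212234/37791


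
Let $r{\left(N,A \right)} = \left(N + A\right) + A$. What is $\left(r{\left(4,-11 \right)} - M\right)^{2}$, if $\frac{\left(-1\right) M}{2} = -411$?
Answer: $705600$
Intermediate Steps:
$r{\left(N,A \right)} = N + 2 A$ ($r{\left(N,A \right)} = \left(A + N\right) + A = N + 2 A$)
$M = 822$ ($M = \left(-2\right) \left(-411\right) = 822$)
$\left(r{\left(4,-11 \right)} - M\right)^{2} = \left(\left(4 + 2 \left(-11\right)\right) - 822\right)^{2} = \left(\left(4 - 22\right) - 822\right)^{2} = \left(-18 - 822\right)^{2} = \left(-840\right)^{2} = 705600$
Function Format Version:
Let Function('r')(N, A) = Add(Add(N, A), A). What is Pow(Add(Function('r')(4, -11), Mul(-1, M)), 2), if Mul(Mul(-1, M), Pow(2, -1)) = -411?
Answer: 705600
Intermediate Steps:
Function('r')(N, A) = Add(N, Mul(2, A)) (Function('r')(N, A) = Add(Add(A, N), A) = Add(N, Mul(2, A)))
M = 822 (M = Mul(-2, -411) = 822)
Pow(Add(Function('r')(4, -11), Mul(-1, M)), 2) = Pow(Add(Add(4, Mul(2, -11)), Mul(-1, 822)), 2) = Pow(Add(Add(4, -22), -822), 2) = Pow(Add(-18, -822), 2) = Pow(-840, 2) = 705600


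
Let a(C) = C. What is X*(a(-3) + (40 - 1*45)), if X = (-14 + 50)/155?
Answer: -288/155 ≈ -1.8581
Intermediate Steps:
X = 36/155 (X = 36*(1/155) = 36/155 ≈ 0.23226)
X*(a(-3) + (40 - 1*45)) = 36*(-3 + (40 - 1*45))/155 = 36*(-3 + (40 - 45))/155 = 36*(-3 - 5)/155 = (36/155)*(-8) = -288/155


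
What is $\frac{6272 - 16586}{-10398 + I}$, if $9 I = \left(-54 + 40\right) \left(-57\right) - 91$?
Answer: $\frac{92826}{92875} \approx 0.99947$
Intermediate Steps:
$I = \frac{707}{9}$ ($I = \frac{\left(-54 + 40\right) \left(-57\right) - 91}{9} = \frac{\left(-14\right) \left(-57\right) - 91}{9} = \frac{798 - 91}{9} = \frac{1}{9} \cdot 707 = \frac{707}{9} \approx 78.556$)
$\frac{6272 - 16586}{-10398 + I} = \frac{6272 - 16586}{-10398 + \frac{707}{9}} = - \frac{10314}{- \frac{92875}{9}} = \left(-10314\right) \left(- \frac{9}{92875}\right) = \frac{92826}{92875}$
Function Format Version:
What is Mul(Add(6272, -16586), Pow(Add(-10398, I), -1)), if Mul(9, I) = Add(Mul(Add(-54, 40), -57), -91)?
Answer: Rational(92826, 92875) ≈ 0.99947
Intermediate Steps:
I = Rational(707, 9) (I = Mul(Rational(1, 9), Add(Mul(Add(-54, 40), -57), -91)) = Mul(Rational(1, 9), Add(Mul(-14, -57), -91)) = Mul(Rational(1, 9), Add(798, -91)) = Mul(Rational(1, 9), 707) = Rational(707, 9) ≈ 78.556)
Mul(Add(6272, -16586), Pow(Add(-10398, I), -1)) = Mul(Add(6272, -16586), Pow(Add(-10398, Rational(707, 9)), -1)) = Mul(-10314, Pow(Rational(-92875, 9), -1)) = Mul(-10314, Rational(-9, 92875)) = Rational(92826, 92875)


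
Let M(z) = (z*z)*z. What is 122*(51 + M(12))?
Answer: 217038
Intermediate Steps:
M(z) = z³ (M(z) = z²*z = z³)
122*(51 + M(12)) = 122*(51 + 12³) = 122*(51 + 1728) = 122*1779 = 217038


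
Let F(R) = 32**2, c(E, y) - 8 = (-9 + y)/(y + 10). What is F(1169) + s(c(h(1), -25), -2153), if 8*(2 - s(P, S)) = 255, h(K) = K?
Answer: 7953/8 ≈ 994.13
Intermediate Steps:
c(E, y) = 8 + (-9 + y)/(10 + y) (c(E, y) = 8 + (-9 + y)/(y + 10) = 8 + (-9 + y)/(10 + y))
F(R) = 1024
s(P, S) = -239/8 (s(P, S) = 2 - 1/8*255 = 2 - 255/8 = -239/8)
F(1169) + s(c(h(1), -25), -2153) = 1024 - 239/8 = 7953/8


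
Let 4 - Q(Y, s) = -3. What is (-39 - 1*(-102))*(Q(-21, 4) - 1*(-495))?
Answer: 31626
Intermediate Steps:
Q(Y, s) = 7 (Q(Y, s) = 4 - 1*(-3) = 4 + 3 = 7)
(-39 - 1*(-102))*(Q(-21, 4) - 1*(-495)) = (-39 - 1*(-102))*(7 - 1*(-495)) = (-39 + 102)*(7 + 495) = 63*502 = 31626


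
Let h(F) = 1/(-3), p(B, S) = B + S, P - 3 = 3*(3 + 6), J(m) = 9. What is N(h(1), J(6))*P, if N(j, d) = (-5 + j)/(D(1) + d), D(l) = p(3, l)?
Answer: -160/13 ≈ -12.308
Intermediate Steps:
P = 30 (P = 3 + 3*(3 + 6) = 3 + 3*9 = 3 + 27 = 30)
D(l) = 3 + l
h(F) = -⅓
N(j, d) = (-5 + j)/(4 + d) (N(j, d) = (-5 + j)/((3 + 1) + d) = (-5 + j)/(4 + d))
N(h(1), J(6))*P = ((-5 - ⅓)/(4 + 9))*30 = (-16/3/13)*30 = ((1/13)*(-16/3))*30 = -16/39*30 = -160/13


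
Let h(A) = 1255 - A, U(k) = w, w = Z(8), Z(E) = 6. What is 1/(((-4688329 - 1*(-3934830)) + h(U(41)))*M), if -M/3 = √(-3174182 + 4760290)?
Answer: √396527/1789724614500 ≈ 3.5184e-10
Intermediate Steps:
w = 6
U(k) = 6
M = -6*√396527 (M = -3*√(-3174182 + 4760290) = -6*√396527 ≈ -3778.2)
1/(((-4688329 - 1*(-3934830)) + h(U(41)))*M) = 1/(((-4688329 - 1*(-3934830)) + (1255 - 1*6))*((-6*√396527))) = (-√396527/2379162)/((-4688329 + 3934830) + (1255 - 6)) = (-√396527/2379162)/(-753499 + 1249) = (-√396527/2379162)/(-752250) = -(-1)*√396527/1789724614500 = √396527/1789724614500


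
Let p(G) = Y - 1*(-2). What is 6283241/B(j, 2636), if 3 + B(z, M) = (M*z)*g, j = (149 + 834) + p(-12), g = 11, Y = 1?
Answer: 6283241/28590053 ≈ 0.21977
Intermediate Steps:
p(G) = 3 (p(G) = 1 - 1*(-2) = 1 + 2 = 3)
j = 986 (j = (149 + 834) + 3 = 983 + 3 = 986)
B(z, M) = -3 + 11*M*z (B(z, M) = -3 + (M*z)*11 = -3 + 11*M*z)
6283241/B(j, 2636) = 6283241/(-3 + 11*2636*986) = 6283241/(-3 + 28590056) = 6283241/28590053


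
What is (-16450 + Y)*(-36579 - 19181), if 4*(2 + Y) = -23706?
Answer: 1247825160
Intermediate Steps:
Y = -11857/2 (Y = -2 + (¼)*(-23706) = -2 - 11853/2 = -11857/2 ≈ -5928.5)
(-16450 + Y)*(-36579 - 19181) = (-16450 - 11857/2)*(-36579 - 19181) = -44757/2*(-55760) = 1247825160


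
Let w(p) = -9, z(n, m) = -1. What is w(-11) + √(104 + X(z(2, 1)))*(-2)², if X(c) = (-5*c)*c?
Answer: -9 + 12*√11 ≈ 30.799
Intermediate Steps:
X(c) = -5*c²
w(-11) + √(104 + X(z(2, 1)))*(-2)² = -9 + √(104 - 5*(-1)²)*(-2)² = -9 + √(104 - 5*1)*4 = -9 + √(104 - 5)*4 = -9 + √99*4 = -9 + (3*√11)*4 = -9 + 12*√11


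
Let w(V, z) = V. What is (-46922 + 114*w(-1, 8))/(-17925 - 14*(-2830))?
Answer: -47036/21695 ≈ -2.1681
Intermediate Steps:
(-46922 + 114*w(-1, 8))/(-17925 - 14*(-2830)) = (-46922 + 114*(-1))/(-17925 - 14*(-2830)) = (-46922 - 114)/(-17925 + 39620) = -47036/21695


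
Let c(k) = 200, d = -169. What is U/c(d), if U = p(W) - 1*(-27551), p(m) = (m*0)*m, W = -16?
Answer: 27551/200 ≈ 137.75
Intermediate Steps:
p(m) = 0 (p(m) = 0*m = 0)
U = 27551 (U = 0 - 1*(-27551) = 0 + 27551 = 27551)
U/c(d) = 27551/200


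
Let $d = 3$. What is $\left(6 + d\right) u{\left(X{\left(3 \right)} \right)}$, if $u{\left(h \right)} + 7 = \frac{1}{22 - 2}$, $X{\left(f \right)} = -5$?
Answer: $- \frac{1251}{20} \approx -62.55$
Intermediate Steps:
$u{\left(h \right)} = - \frac{139}{20}$ ($u{\left(h \right)} = -7 + \frac{1}{22 - 2} = -7 + \frac{1}{20} = - \frac{139}{20}$)
$\left(6 + d\right) u{\left(X{\left(3 \right)} \right)} = \left(6 + 3\right) \left(- \frac{139}{20}\right) = 9 \left(- \frac{139}{20}\right) = - \frac{1251}{20}$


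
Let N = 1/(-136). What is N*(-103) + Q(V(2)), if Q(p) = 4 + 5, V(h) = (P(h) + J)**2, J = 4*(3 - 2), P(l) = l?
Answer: 1327/136 ≈ 9.7574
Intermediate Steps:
J = 4 (J = 4*1 = 4)
V(h) = (4 + h)**2 (V(h) = (h + 4)**2 = (4 + h)**2)
Q(p) = 9
N = -1/136 ≈ -0.0073529
N*(-103) + Q(V(2)) = -1/136*(-103) + 9 = 103/136 + 9 = 1327/136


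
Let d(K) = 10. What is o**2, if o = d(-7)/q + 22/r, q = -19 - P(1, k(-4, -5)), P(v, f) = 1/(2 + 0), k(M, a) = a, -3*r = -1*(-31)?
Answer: 10201636/1461681 ≈ 6.9794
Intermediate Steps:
r = -31/3 (r = -(-1)*(-31)/3 = -1/3*31 = -31/3 ≈ -10.333)
P(v, f) = 1/2
q = -39/2 (q = -19 - 1*1/2 = -19 - 1/2 = -39/2 ≈ -19.500)
o = -3194/1209 (o = 10/(-39/2) + 22/(-31/3) = 10*(-2/39) + 22*(-3/31) = -20/39 - 66/31 = -3194/1209 ≈ -2.6419)
o**2 = (-3194/1209)**2 = 10201636/1461681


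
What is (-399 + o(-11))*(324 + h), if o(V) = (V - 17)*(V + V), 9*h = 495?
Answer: 82243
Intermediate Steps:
h = 55 (h = (⅑)*495 = 55)
o(V) = 2*V*(-17 + V) (o(V) = (-17 + V)*(2*V) = 2*V*(-17 + V))
(-399 + o(-11))*(324 + h) = (-399 + 2*(-11)*(-17 - 11))*(324 + 55) = (-399 + 2*(-11)*(-28))*379 = (-399 + 616)*379 = 217*379 = 82243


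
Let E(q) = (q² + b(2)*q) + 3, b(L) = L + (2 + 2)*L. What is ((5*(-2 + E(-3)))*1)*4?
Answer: -400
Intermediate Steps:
b(L) = 5*L (b(L) = L + 4*L = 5*L)
E(q) = 3 + q² + 10*q (E(q) = (q² + (5*2)*q) + 3 = (q² + 10*q) + 3 = 3 + q² + 10*q)
((5*(-2 + E(-3)))*1)*4 = ((5*(-2 + (3 + (-3)² + 10*(-3))))*1)*4 = ((5*(-2 + (3 + 9 - 30)))*1)*4 = ((5*(-2 - 18))*1)*4 = ((5*(-20))*1)*4 = -100*1*4 = -100*4 = -400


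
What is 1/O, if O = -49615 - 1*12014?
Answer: -1/61629 ≈ -1.6226e-5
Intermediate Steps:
O = -61629 (O = -49615 - 12014 = -61629)
1/O = 1/(-61629) = -1/61629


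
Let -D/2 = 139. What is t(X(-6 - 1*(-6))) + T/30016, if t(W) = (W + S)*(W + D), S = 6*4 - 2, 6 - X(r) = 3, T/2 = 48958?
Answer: -7366503/1072 ≈ -6871.7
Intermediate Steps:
T = 97916 (T = 2*48958 = 97916)
X(r) = 3 (X(r) = 6 - 1*3 = 6 - 3 = 3)
S = 22 (S = 24 - 2 = 22)
D = -278 (D = -2*139 = -278)
t(W) = (-278 + W)*(22 + W) (t(W) = (W + 22)*(W - 278) = (22 + W)*(-278 + W) = (-278 + W)*(22 + W))
t(X(-6 - 1*(-6))) + T/30016 = (-6116 + 3² - 256*3) + 97916/30016 = (-6116 + 9 - 768) + 97916*(1/30016) = -6875 + 3497/1072 = -7366503/1072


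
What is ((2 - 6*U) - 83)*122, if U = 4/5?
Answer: -52338/5 ≈ -10468.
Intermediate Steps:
U = 4/5 (U = 4*(1/5) = 4/5 ≈ 0.80000)
((2 - 6*U) - 83)*122 = ((2 - 6*4/5) - 83)*122 = ((2 - 24/5) - 83)*122 = (-14/5 - 83)*122 = -429/5*122 = -52338/5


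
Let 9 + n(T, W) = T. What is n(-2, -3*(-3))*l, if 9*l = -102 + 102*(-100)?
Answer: 37774/3 ≈ 12591.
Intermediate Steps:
n(T, W) = -9 + T
l = -3434/3 (l = (-102 + 102*(-100))/9 = (-102 - 10200)/9 = (1/9)*(-10302) = -3434/3 ≈ -1144.7)
n(-2, -3*(-3))*l = (-9 - 2)*(-3434/3) = -11*(-3434/3) = 37774/3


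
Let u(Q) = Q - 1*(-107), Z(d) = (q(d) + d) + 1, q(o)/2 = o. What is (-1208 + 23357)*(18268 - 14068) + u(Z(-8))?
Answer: 93025884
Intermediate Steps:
q(o) = 2*o
Z(d) = 1 + 3*d (Z(d) = (2*d + d) + 1 = 3*d + 1 = 1 + 3*d)
u(Q) = 107 + Q (u(Q) = Q + 107 = 107 + Q)
(-1208 + 23357)*(18268 - 14068) + u(Z(-8)) = (-1208 + 23357)*(18268 - 14068) + (107 + (1 + 3*(-8))) = 22149*4200 + (107 + (1 - 24)) = 93025800 + (107 - 23) = 93025800 + 84 = 93025884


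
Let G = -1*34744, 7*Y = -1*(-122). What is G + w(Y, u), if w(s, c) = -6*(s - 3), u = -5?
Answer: -243814/7 ≈ -34831.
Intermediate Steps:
Y = 122/7 (Y = (-1*(-122))/7 = (⅐)*122 = 122/7 ≈ 17.429)
G = -34744
w(s, c) = 18 - 6*s (w(s, c) = -6*(-3 + s) = 18 - 6*s)
G + w(Y, u) = -34744 + (18 - 6*122/7) = -34744 + (18 - 732/7) = -34744 - 606/7 = -243814/7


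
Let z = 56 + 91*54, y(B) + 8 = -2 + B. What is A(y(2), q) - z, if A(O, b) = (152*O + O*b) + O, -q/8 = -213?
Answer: -19826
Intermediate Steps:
q = 1704 (q = -8*(-213) = 1704)
y(B) = -10 + B (y(B) = -8 + (-2 + B) = -10 + B)
A(O, b) = 153*O + O*b
z = 4970 (z = 56 + 4914 = 4970)
A(y(2), q) - z = (-10 + 2)*(153 + 1704) - 1*4970 = -8*1857 - 4970 = -14856 - 4970 = -19826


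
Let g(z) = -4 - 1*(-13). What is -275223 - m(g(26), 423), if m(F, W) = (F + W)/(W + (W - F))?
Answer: -8531929/31 ≈ -2.7522e+5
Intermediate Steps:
g(z) = 9 (g(z) = -4 + 13 = 9)
m(F, W) = (F + W)/(-F + 2*W)
-275223 - m(g(26), 423) = -275223 - (-1*9 - 1*423)/(9 - 2*423) = -275223 - (-9 - 423)/(9 - 846) = -275223 - (-432)/(-837) = -275223 - (-1)*(-432)/837 = -275223 - 1*16/31 = -275223 - 16/31 = -8531929/31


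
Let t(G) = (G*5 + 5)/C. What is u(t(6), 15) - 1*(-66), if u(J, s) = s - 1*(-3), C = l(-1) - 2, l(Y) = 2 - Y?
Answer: 84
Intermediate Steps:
C = 1 (C = (2 - 1*(-1)) - 2 = (2 + 1) - 2 = 3 - 2 = 1)
t(G) = 5 + 5*G (t(G) = (G*5 + 5)/1 = (5*G + 5)*1 = (5 + 5*G)*1 = 5 + 5*G)
u(J, s) = 3 + s (u(J, s) = s + 3 = 3 + s)
u(t(6), 15) - 1*(-66) = (3 + 15) - 1*(-66) = 18 + 66 = 84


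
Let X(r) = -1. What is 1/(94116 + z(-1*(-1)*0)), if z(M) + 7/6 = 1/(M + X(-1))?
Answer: 6/564683 ≈ 1.0625e-5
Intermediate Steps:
z(M) = -7/6 + 1/(-1 + M) (z(M) = -7/6 + 1/(M - 1) = -7/6 + 1/(-1 + M))
1/(94116 + z(-1*(-1)*0)) = 1/(94116 + (13 - 7*(-1*(-1))*0)/(6*(-1 - 1*(-1)*0))) = 1/(94116 + (13 - 7*0)/(6*(-1 + 1*0))) = 1/(94116 + (13 - 7*0)/(6*(-1 + 0))) = 1/(94116 + (⅙)*(13 + 0)/(-1)) = 1/(94116 + (⅙)*(-1)*13) = 1/(94116 - 13/6) = 1/(564683/6) = 6/564683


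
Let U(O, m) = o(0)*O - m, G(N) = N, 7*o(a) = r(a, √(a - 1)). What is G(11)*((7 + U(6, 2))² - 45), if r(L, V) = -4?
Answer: -22924/49 ≈ -467.84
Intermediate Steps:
o(a) = -4/7 (o(a) = (⅐)*(-4) = -4/7)
U(O, m) = -m - 4*O/7 (U(O, m) = -4*O/7 - m = -m - 4*O/7)
G(11)*((7 + U(6, 2))² - 45) = 11*((7 + (-1*2 - 4/7*6))² - 45) = 11*((7 + (-2 - 24/7))² - 45) = 11*((7 - 38/7)² - 45) = 11*((11/7)² - 45) = 11*(121/49 - 45) = 11*(-2084/49) = -22924/49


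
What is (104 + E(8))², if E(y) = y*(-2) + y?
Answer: 9216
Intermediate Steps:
E(y) = -y (E(y) = -2*y + y = -y)
(104 + E(8))² = (104 - 1*8)² = (104 - 8)² = 96² = 9216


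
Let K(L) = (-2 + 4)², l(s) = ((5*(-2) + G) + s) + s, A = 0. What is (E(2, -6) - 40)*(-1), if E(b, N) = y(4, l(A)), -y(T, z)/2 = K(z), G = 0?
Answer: 48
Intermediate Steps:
l(s) = -10 + 2*s (l(s) = ((5*(-2) + 0) + s) + s = ((-10 + 0) + s) + s = (-10 + s) + s = -10 + 2*s)
K(L) = 4 (K(L) = 2² = 4)
y(T, z) = -8 (y(T, z) = -2*4 = -8)
E(b, N) = -8
(E(2, -6) - 40)*(-1) = (-8 - 40)*(-1) = -48*(-1) = 48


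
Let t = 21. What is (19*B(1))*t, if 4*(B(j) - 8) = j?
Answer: 13167/4 ≈ 3291.8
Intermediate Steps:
B(j) = 8 + j/4
(19*B(1))*t = (19*(8 + (¼)*1))*21 = (19*(8 + ¼))*21 = (19*(33/4))*21 = (627/4)*21 = 13167/4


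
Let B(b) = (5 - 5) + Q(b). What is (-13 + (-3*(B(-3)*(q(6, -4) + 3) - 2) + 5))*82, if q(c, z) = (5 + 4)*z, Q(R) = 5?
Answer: 40426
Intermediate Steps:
q(c, z) = 9*z
B(b) = 5 (B(b) = (5 - 5) + 5 = 0 + 5 = 5)
(-13 + (-3*(B(-3)*(q(6, -4) + 3) - 2) + 5))*82 = (-13 + (-3*(5*(9*(-4) + 3) - 2) + 5))*82 = (-13 + (-3*(5*(-36 + 3) - 2) + 5))*82 = (-13 + (-3*(5*(-33) - 2) + 5))*82 = (-13 + (-3*(-165 - 2) + 5))*82 = (-13 + (-3*(-167) + 5))*82 = (-13 + (501 + 5))*82 = (-13 + 506)*82 = 493*82 = 40426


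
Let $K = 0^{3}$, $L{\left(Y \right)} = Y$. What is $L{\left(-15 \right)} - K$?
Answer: $-15$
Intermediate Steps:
$K = 0$
$L{\left(-15 \right)} - K = -15 - 0 = -15 + 0 = -15$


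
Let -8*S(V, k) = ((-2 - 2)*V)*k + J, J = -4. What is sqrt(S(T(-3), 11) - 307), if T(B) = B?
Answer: I*sqrt(323) ≈ 17.972*I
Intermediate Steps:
S(V, k) = 1/2 + V*k/2 (S(V, k) = -(((-2 - 2)*V)*k - 4)/8 = -((-4*V)*k - 4)/8 = -(-4*V*k - 4)/8 = -(-4 - 4*V*k)/8 = 1/2 + V*k/2)
sqrt(S(T(-3), 11) - 307) = sqrt((1/2 + (1/2)*(-3)*11) - 307) = sqrt((1/2 - 33/2) - 307) = sqrt(-16 - 307) = sqrt(-323) = I*sqrt(323)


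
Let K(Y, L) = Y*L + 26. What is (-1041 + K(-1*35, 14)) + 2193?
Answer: 688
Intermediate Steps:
K(Y, L) = 26 + L*Y (K(Y, L) = L*Y + 26 = 26 + L*Y)
(-1041 + K(-1*35, 14)) + 2193 = (-1041 + (26 + 14*(-1*35))) + 2193 = (-1041 + (26 + 14*(-35))) + 2193 = (-1041 + (26 - 490)) + 2193 = (-1041 - 464) + 2193 = -1505 + 2193 = 688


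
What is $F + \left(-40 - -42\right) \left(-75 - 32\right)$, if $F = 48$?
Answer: $-166$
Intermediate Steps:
$F + \left(-40 - -42\right) \left(-75 - 32\right) = 48 + \left(-40 - -42\right) \left(-75 - 32\right) = 48 + \left(-40 + 42\right) \left(-107\right) = 48 + 2 \left(-107\right) = 48 - 214 = -166$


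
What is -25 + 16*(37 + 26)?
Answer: 983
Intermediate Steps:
-25 + 16*(37 + 26) = -25 + 16*63 = -25 + 1008 = 983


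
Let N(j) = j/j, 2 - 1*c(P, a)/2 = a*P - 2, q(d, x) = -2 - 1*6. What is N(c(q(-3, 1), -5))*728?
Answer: 728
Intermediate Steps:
q(d, x) = -8 (q(d, x) = -2 - 6 = -8)
c(P, a) = 8 - 2*P*a (c(P, a) = 4 - 2*(a*P - 2) = 4 - 2*(P*a - 2) = 4 - 2*(-2 + P*a) = 4 + (4 - 2*P*a) = 8 - 2*P*a)
N(j) = 1
N(c(q(-3, 1), -5))*728 = 1*728 = 728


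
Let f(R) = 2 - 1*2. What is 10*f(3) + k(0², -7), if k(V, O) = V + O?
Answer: -7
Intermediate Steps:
k(V, O) = O + V
f(R) = 0 (f(R) = 2 - 2 = 0)
10*f(3) + k(0², -7) = 10*0 + (-7 + 0²) = 0 + (-7 + 0) = 0 - 7 = -7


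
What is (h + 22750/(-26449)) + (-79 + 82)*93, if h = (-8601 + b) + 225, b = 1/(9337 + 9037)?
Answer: -3935348860873/485973926 ≈ -8097.9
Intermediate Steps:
b = 1/18374 ≈ 5.4425e-5
h = -153900623/18374 (h = (-8601 + 1/18374) + 225 = -158034773/18374 + 225 = -153900623/18374 ≈ -8376.0)
(h + 22750/(-26449)) + (-79 + 82)*93 = (-153900623/18374 + 22750/(-26449)) + (-79 + 82)*93 = (-153900623/18374 + 22750*(-1/26449)) + 3*93 = (-153900623/18374 - 22750/26449) + 279 = -4070935586227/485973926 + 279 = -3935348860873/485973926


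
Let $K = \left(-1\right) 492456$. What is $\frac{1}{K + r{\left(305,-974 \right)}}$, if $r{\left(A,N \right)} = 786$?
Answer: $- \frac{1}{491670} \approx -2.0339 \cdot 10^{-6}$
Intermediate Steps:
$K = -492456$
$\frac{1}{K + r{\left(305,-974 \right)}} = \frac{1}{-492456 + 786} = \frac{1}{-491670} = - \frac{1}{491670}$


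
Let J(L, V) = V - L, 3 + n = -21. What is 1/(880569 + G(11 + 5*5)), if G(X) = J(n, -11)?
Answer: 1/880582 ≈ 1.1356e-6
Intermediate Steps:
n = -24 (n = -3 - 21 = -24)
G(X) = 13 (G(X) = -11 - 1*(-24) = -11 + 24 = 13)
1/(880569 + G(11 + 5*5)) = 1/(880569 + 13) = 1/880582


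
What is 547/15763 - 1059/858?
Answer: -491627/409838 ≈ -1.1996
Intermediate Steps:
547/15763 - 1059/858 = 547*(1/15763) - 1059*1/858 = 547/15763 - 353/286 = -491627/409838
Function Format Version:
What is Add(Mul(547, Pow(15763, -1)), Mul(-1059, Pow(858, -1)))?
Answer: Rational(-491627, 409838) ≈ -1.1996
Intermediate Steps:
Add(Mul(547, Pow(15763, -1)), Mul(-1059, Pow(858, -1))) = Add(Mul(547, Rational(1, 15763)), Mul(-1059, Rational(1, 858))) = Add(Rational(547, 15763), Rational(-353, 286)) = Rational(-491627, 409838)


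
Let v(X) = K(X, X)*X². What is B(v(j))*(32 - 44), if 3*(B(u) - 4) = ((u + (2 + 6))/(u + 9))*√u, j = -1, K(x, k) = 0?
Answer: -48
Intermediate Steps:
v(X) = 0 (v(X) = 0*X² = 0)
B(u) = 4 + √u*(8 + u)/(3*(9 + u)) (B(u) = 4 + (((u + (2 + 6))/(u + 9))*√u)/3 = 4 + (((u + 8)/(9 + u))*√u)/3 = 4 + (((8 + u)/(9 + u))*√u)/3 = 4 + (√u*(8 + u)/(9 + u))/3 = 4 + √u*(8 + u)/(3*(9 + u)))
B(v(j))*(32 - 44) = ((108 + 0^(3/2) + 8*√0 + 12*0)/(3*(9 + 0)))*(32 - 44) = ((⅓)*(108 + 0 + 8*0 + 0)/9)*(-12) = ((⅓)*(⅑)*(108 + 0 + 0 + 0))*(-12) = ((⅓)*(⅑)*108)*(-12) = 4*(-12) = -48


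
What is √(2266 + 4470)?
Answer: 4*√421 ≈ 82.073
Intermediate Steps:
√(2266 + 4470) = √6736 = 4*√421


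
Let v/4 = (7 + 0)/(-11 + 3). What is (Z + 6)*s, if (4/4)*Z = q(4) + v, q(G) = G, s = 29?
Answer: 377/2 ≈ 188.50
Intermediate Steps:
v = -7/2 (v = 4*((7 + 0)/(-11 + 3)) = 4*(7/(-8)) = 4*(7*(-1/8)) = 4*(-7/8) = -7/2 ≈ -3.5000)
Z = 1/2 (Z = 4 - 7/2 = 1/2 ≈ 0.50000)
(Z + 6)*s = (1/2 + 6)*29 = (13/2)*29 = 377/2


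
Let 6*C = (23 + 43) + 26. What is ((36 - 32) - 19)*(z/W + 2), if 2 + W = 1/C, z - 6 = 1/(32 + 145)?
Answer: 86960/5251 ≈ 16.561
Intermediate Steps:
z = 1063/177 (z = 6 + 1/(32 + 145) = 6 + 1/177 = 1063/177 ≈ 6.0056)
C = 46/3 (C = ((23 + 43) + 26)/6 = (66 + 26)/6 = (⅙)*92 = 46/3 ≈ 15.333)
W = -89/46 (W = -2 + 1/(46/3) = -2 + 3/46 = -89/46 ≈ -1.9348)
((36 - 32) - 19)*(z/W + 2) = ((36 - 32) - 19)*(1063/(177*(-89/46)) + 2) = (4 - 19)*((1063/177)*(-46/89) + 2) = -15*(-48898/15753 + 2) = -15*(-17392/15753) = 86960/5251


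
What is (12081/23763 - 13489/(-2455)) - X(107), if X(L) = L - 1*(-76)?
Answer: -3441895411/19446055 ≈ -177.00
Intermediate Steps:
X(L) = 76 + L (X(L) = L + 76 = 76 + L)
(12081/23763 - 13489/(-2455)) - X(107) = (12081/23763 - 13489/(-2455)) - (76 + 107) = (12081*(1/23763) - 13489*(-1/2455)) - 1*183 = (4027/7921 + 13489/2455) - 183 = 116732654/19446055 - 183 = -3441895411/19446055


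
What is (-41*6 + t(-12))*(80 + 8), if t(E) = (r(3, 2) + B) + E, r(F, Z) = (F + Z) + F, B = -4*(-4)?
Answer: -20592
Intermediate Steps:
B = 16
r(F, Z) = Z + 2*F
t(E) = 24 + E (t(E) = ((2 + 2*3) + 16) + E = ((2 + 6) + 16) + E = (8 + 16) + E = 24 + E)
(-41*6 + t(-12))*(80 + 8) = (-41*6 + (24 - 12))*(80 + 8) = (-246 + 12)*88 = -234*88 = -20592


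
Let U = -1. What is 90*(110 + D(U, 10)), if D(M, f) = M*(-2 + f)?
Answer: 9180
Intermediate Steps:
90*(110 + D(U, 10)) = 90*(110 - (-2 + 10)) = 90*(110 - 1*8) = 90*(110 - 8) = 90*102 = 9180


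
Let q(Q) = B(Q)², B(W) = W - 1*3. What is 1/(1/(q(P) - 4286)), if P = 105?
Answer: 6118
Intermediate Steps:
B(W) = -3 + W (B(W) = W - 3 = -3 + W)
q(Q) = (-3 + Q)²
1/(1/(q(P) - 4286)) = 1/(1/((-3 + 105)² - 4286)) = 1/(1/(102² - 4286)) = 1/(1/(10404 - 4286)) = 1/(1/6118) = 6118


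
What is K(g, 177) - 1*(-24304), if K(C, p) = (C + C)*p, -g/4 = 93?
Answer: -107384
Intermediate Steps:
g = -372 (g = -4*93 = -372)
K(C, p) = 2*C*p (K(C, p) = (2*C)*p = 2*C*p)
K(g, 177) - 1*(-24304) = 2*(-372)*177 - 1*(-24304) = -131688 + 24304 = -107384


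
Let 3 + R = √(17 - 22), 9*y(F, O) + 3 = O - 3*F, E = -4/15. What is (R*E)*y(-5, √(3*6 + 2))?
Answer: 8*(3 - I*√5)*(6 + √5)/135 ≈ 1.4642 - 1.0913*I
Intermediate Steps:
E = -4/15 (E = -4*1/15 = -4/15 ≈ -0.26667)
y(F, O) = -⅓ - F/3 + O/9 (y(F, O) = -⅓ + (O - 3*F)/9 = -⅓ + (-F/3 + O/9) = -⅓ - F/3 + O/9)
R = -3 + I*√5 (R = -3 + √(17 - 22) = -3 + √(-5) = -3 + I*√5 ≈ -3.0 + 2.2361*I)
(R*E)*y(-5, √(3*6 + 2)) = ((-3 + I*√5)*(-4/15))*(-⅓ - ⅓*(-5) + √(3*6 + 2)/9) = (⅘ - 4*I*√5/15)*(-⅓ + 5/3 + √(18 + 2)/9) = (⅘ - 4*I*√5/15)*(-⅓ + 5/3 + √20/9) = (⅘ - 4*I*√5/15)*(-⅓ + 5/3 + (2*√5)/9) = (⅘ - 4*I*√5/15)*(-⅓ + 5/3 + 2*√5/9) = (⅘ - 4*I*√5/15)*(4/3 + 2*√5/9) = (4/3 + 2*√5/9)*(⅘ - 4*I*√5/15)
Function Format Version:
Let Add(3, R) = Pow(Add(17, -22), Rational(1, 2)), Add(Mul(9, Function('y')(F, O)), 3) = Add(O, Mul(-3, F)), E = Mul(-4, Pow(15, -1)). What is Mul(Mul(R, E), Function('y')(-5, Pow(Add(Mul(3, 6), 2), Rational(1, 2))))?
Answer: Mul(Rational(8, 135), Add(3, Mul(-1, I, Pow(5, Rational(1, 2)))), Add(6, Pow(5, Rational(1, 2)))) ≈ Add(1.4642, Mul(-1.0913, I))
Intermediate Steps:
E = Rational(-4, 15) (E = Mul(-4, Rational(1, 15)) = Rational(-4, 15) ≈ -0.26667)
Function('y')(F, O) = Add(Rational(-1, 3), Mul(Rational(-1, 3), F), Mul(Rational(1, 9), O)) (Function('y')(F, O) = Add(Rational(-1, 3), Mul(Rational(1, 9), Add(O, Mul(-3, F)))) = Add(Rational(-1, 3), Add(Mul(Rational(-1, 3), F), Mul(Rational(1, 9), O))) = Add(Rational(-1, 3), Mul(Rational(-1, 3), F), Mul(Rational(1, 9), O)))
R = Add(-3, Mul(I, Pow(5, Rational(1, 2)))) (R = Add(-3, Pow(Add(17, -22), Rational(1, 2))) = Add(-3, Pow(-5, Rational(1, 2))) = Add(-3, Mul(I, Pow(5, Rational(1, 2)))) ≈ Add(-3.0000, Mul(2.2361, I)))
Mul(Mul(R, E), Function('y')(-5, Pow(Add(Mul(3, 6), 2), Rational(1, 2)))) = Mul(Mul(Add(-3, Mul(I, Pow(5, Rational(1, 2)))), Rational(-4, 15)), Add(Rational(-1, 3), Mul(Rational(-1, 3), -5), Mul(Rational(1, 9), Pow(Add(Mul(3, 6), 2), Rational(1, 2))))) = Mul(Add(Rational(4, 5), Mul(Rational(-4, 15), I, Pow(5, Rational(1, 2)))), Add(Rational(-1, 3), Rational(5, 3), Mul(Rational(1, 9), Pow(Add(18, 2), Rational(1, 2))))) = Mul(Add(Rational(4, 5), Mul(Rational(-4, 15), I, Pow(5, Rational(1, 2)))), Add(Rational(-1, 3), Rational(5, 3), Mul(Rational(1, 9), Pow(20, Rational(1, 2))))) = Mul(Add(Rational(4, 5), Mul(Rational(-4, 15), I, Pow(5, Rational(1, 2)))), Add(Rational(-1, 3), Rational(5, 3), Mul(Rational(1, 9), Mul(2, Pow(5, Rational(1, 2)))))) = Mul(Add(Rational(4, 5), Mul(Rational(-4, 15), I, Pow(5, Rational(1, 2)))), Add(Rational(-1, 3), Rational(5, 3), Mul(Rational(2, 9), Pow(5, Rational(1, 2))))) = Mul(Add(Rational(4, 5), Mul(Rational(-4, 15), I, Pow(5, Rational(1, 2)))), Add(Rational(4, 3), Mul(Rational(2, 9), Pow(5, Rational(1, 2))))) = Mul(Add(Rational(4, 3), Mul(Rational(2, 9), Pow(5, Rational(1, 2)))), Add(Rational(4, 5), Mul(Rational(-4, 15), I, Pow(5, Rational(1, 2)))))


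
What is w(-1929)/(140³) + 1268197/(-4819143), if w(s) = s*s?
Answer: 2064613731409/1889104056000 ≈ 1.0929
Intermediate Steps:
w(s) = s²
w(-1929)/(140³) + 1268197/(-4819143) = (-1929)²/(140³) + 1268197/(-4819143) = 3721041/2744000 + 1268197*(-1/4819143) = 3721041*(1/2744000) - 181171/688449 = 3721041/2744000 - 181171/688449 = 2064613731409/1889104056000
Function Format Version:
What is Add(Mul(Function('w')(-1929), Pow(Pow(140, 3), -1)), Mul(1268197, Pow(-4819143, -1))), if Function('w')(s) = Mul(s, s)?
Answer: Rational(2064613731409, 1889104056000) ≈ 1.0929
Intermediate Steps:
Function('w')(s) = Pow(s, 2)
Add(Mul(Function('w')(-1929), Pow(Pow(140, 3), -1)), Mul(1268197, Pow(-4819143, -1))) = Add(Mul(Pow(-1929, 2), Pow(Pow(140, 3), -1)), Mul(1268197, Pow(-4819143, -1))) = Add(Mul(3721041, Pow(2744000, -1)), Mul(1268197, Rational(-1, 4819143))) = Add(Mul(3721041, Rational(1, 2744000)), Rational(-181171, 688449)) = Add(Rational(3721041, 2744000), Rational(-181171, 688449)) = Rational(2064613731409, 1889104056000)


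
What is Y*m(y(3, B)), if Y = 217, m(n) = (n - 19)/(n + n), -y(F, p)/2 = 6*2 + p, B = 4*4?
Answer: 2325/16 ≈ 145.31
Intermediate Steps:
B = 16
y(F, p) = -24 - 2*p (y(F, p) = -2*(6*2 + p) = -2*(12 + p) = -24 - 2*p)
m(n) = (-19 + n)/(2*n) (m(n) = (-19 + n)/((2*n)) = (-19 + n)*(1/(2*n)) = (-19 + n)/(2*n))
Y*m(y(3, B)) = 217*((-19 + (-24 - 2*16))/(2*(-24 - 2*16))) = 217*((-19 + (-24 - 32))/(2*(-24 - 32))) = 217*((½)*(-19 - 56)/(-56)) = 217*((½)*(-1/56)*(-75)) = 217*(75/112) = 2325/16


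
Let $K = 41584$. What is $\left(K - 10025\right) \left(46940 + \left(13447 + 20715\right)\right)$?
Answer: $2559498018$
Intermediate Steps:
$\left(K - 10025\right) \left(46940 + \left(13447 + 20715\right)\right) = \left(41584 - 10025\right) \left(46940 + \left(13447 + 20715\right)\right) = 31559 \left(46940 + 34162\right) = 31559 \cdot 81102 = 2559498018$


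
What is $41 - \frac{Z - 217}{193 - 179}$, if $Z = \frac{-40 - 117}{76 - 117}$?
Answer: $\frac{16137}{287} \approx 56.227$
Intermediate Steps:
$Z = \frac{157}{41}$ ($Z = - \frac{157}{-41} = \left(-157\right) \left(- \frac{1}{41}\right) = \frac{157}{41} \approx 3.8293$)
$41 - \frac{Z - 217}{193 - 179} = 41 - \frac{\frac{157}{41} - 217}{193 - 179} = 41 - - \frac{8740}{41 \cdot 14} = 41 - \left(- \frac{8740}{41}\right) \frac{1}{14} = 41 - - \frac{4370}{287} = 41 + \frac{4370}{287} = \frac{16137}{287}$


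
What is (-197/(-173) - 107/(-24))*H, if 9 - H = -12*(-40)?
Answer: -3648523/1384 ≈ -2636.2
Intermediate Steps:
H = -471 (H = 9 - (-12)*(-40) = 9 - 1*480 = 9 - 480 = -471)
(-197/(-173) - 107/(-24))*H = (-197/(-173) - 107/(-24))*(-471) = (-197*(-1/173) - 107*(-1/24))*(-471) = (197/173 + 107/24)*(-471) = (23239/4152)*(-471) = -3648523/1384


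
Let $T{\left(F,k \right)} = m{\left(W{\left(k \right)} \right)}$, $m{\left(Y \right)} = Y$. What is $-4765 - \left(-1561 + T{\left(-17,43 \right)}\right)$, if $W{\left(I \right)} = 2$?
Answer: $-3206$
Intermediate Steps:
$T{\left(F,k \right)} = 2$
$-4765 - \left(-1561 + T{\left(-17,43 \right)}\right) = -4765 + \left(1561 - 2\right) = -4765 + 1559 = -3206$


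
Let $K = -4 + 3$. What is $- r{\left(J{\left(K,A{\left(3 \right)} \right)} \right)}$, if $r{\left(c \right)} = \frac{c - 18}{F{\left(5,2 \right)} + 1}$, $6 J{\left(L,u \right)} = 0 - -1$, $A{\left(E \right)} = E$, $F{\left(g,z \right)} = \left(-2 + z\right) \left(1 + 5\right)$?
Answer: $\frac{107}{6} \approx 17.833$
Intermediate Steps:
$K = -1$
$F{\left(g,z \right)} = -12 + 6 z$ ($F{\left(g,z \right)} = \left(-2 + z\right) 6 = -12 + 6 z$)
$J{\left(L,u \right)} = \frac{1}{6}$ ($J{\left(L,u \right)} = \frac{0 - -1}{6} = \frac{0 + 1}{6} = \frac{1}{6} \cdot 1 = \frac{1}{6}$)
$r{\left(c \right)} = -18 + c$ ($r{\left(c \right)} = \frac{c - 18}{\left(-12 + 6 \cdot 2\right) + 1} = \frac{-18 + c}{\left(-12 + 12\right) + 1} = \frac{-18 + c}{0 + 1} = \frac{-18 + c}{1} = \left(-18 + c\right) 1 = -18 + c$)
$- r{\left(J{\left(K,A{\left(3 \right)} \right)} \right)} = - (-18 + \frac{1}{6}) = \left(-1\right) \left(- \frac{107}{6}\right) = \frac{107}{6}$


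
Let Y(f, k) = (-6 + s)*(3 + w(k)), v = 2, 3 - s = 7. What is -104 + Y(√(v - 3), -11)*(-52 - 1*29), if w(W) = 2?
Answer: 3946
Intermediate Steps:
s = -4 (s = 3 - 1*7 = 3 - 7 = -4)
Y(f, k) = -50 (Y(f, k) = (-6 - 4)*(3 + 2) = -10*5 = -50)
-104 + Y(√(v - 3), -11)*(-52 - 1*29) = -104 - 50*(-52 - 1*29) = -104 - 50*(-52 - 29) = -104 - 50*(-81) = -104 + 4050 = 3946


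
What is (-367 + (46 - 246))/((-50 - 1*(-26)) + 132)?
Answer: -21/4 ≈ -5.2500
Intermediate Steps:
(-367 + (46 - 246))/((-50 - 1*(-26)) + 132) = (-367 - 200)/((-50 + 26) + 132) = -567/(-24 + 132) = -567/108 = -567*1/108 = -21/4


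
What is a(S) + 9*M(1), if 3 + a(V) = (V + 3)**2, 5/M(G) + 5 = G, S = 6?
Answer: 267/4 ≈ 66.750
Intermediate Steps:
M(G) = 5/(-5 + G)
a(V) = -3 + (3 + V)**2 (a(V) = -3 + (V + 3)**2 = -3 + (3 + V)**2)
a(S) + 9*M(1) = (-3 + (3 + 6)**2) + 9*(5/(-5 + 1)) = (-3 + 9**2) + 9*(5/(-4)) = (-3 + 81) + 9*(5*(-1/4)) = 78 + 9*(-5/4) = 78 - 45/4 = 267/4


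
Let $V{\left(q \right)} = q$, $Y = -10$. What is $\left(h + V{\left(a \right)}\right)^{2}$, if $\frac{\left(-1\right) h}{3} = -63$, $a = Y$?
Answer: $32041$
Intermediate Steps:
$a = -10$
$h = 189$ ($h = \left(-3\right) \left(-63\right) = 189$)
$\left(h + V{\left(a \right)}\right)^{2} = \left(189 - 10\right)^{2} = 179^{2} = 32041$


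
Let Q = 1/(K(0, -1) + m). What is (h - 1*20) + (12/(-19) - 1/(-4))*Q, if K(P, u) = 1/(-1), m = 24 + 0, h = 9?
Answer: -19257/1748 ≈ -11.017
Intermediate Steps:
m = 24
K(P, u) = -1 (K(P, u) = 1*(-1) = -1)
Q = 1/23 (Q = 1/(-1 + 24) = 1/23 ≈ 0.043478)
(h - 1*20) + (12/(-19) - 1/(-4))*Q = (9 - 1*20) + (12/(-19) - 1/(-4))*(1/23) = (9 - 20) + (12*(-1/19) - 1*(-¼))*(1/23) = -11 + (-12/19 + ¼)*(1/23) = -11 - 29/76*1/23 = -11 - 29/1748 = -19257/1748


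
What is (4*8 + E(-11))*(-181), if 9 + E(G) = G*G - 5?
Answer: -25159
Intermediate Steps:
E(G) = -14 + G**2 (E(G) = -9 + (G*G - 5) = -9 + (G**2 - 5) = -9 + (-5 + G**2) = -14 + G**2)
(4*8 + E(-11))*(-181) = (4*8 + (-14 + (-11)**2))*(-181) = (32 + (-14 + 121))*(-181) = (32 + 107)*(-181) = 139*(-181) = -25159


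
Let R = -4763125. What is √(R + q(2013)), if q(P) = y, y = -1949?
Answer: I*√4765074 ≈ 2182.9*I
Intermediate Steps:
q(P) = -1949
√(R + q(2013)) = √(-4763125 - 1949) = √(-4765074) = I*√4765074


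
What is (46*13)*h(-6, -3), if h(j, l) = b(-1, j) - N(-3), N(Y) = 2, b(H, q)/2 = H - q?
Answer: 4784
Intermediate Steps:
b(H, q) = -2*q + 2*H (b(H, q) = 2*(H - q) = -2*q + 2*H)
h(j, l) = -4 - 2*j (h(j, l) = (-2*j + 2*(-1)) - 1*2 = (-2*j - 2) - 2 = (-2 - 2*j) - 2 = -4 - 2*j)
(46*13)*h(-6, -3) = (46*13)*(-4 - 2*(-6)) = 598*(-4 + 12) = 598*8 = 4784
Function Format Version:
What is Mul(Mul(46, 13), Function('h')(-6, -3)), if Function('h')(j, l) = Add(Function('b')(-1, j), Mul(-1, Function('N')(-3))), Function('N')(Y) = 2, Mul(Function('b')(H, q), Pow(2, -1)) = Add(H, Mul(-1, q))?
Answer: 4784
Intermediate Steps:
Function('b')(H, q) = Add(Mul(-2, q), Mul(2, H)) (Function('b')(H, q) = Mul(2, Add(H, Mul(-1, q))) = Add(Mul(-2, q), Mul(2, H)))
Function('h')(j, l) = Add(-4, Mul(-2, j)) (Function('h')(j, l) = Add(Add(Mul(-2, j), Mul(2, -1)), Mul(-1, 2)) = Add(Add(Mul(-2, j), -2), -2) = Add(Add(-2, Mul(-2, j)), -2) = Add(-4, Mul(-2, j)))
Mul(Mul(46, 13), Function('h')(-6, -3)) = Mul(Mul(46, 13), Add(-4, Mul(-2, -6))) = Mul(598, Add(-4, 12)) = Mul(598, 8) = 4784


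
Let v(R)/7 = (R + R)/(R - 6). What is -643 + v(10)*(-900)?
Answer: -32143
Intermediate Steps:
v(R) = 14*R/(-6 + R) (v(R) = 7*((R + R)/(R - 6)) = 7*((2*R)/(-6 + R)) = 7*(2*R/(-6 + R)) = 14*R/(-6 + R))
-643 + v(10)*(-900) = -643 + (14*10/(-6 + 10))*(-900) = -643 + (14*10/4)*(-900) = -643 + (14*10*(1/4))*(-900) = -643 + 35*(-900) = -643 - 31500 = -32143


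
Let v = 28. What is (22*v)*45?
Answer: 27720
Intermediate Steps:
(22*v)*45 = (22*28)*45 = 616*45 = 27720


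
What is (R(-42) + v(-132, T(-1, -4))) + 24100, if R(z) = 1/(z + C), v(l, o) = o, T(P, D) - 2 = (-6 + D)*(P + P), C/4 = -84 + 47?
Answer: 4583179/190 ≈ 24122.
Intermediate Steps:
C = -148 (C = 4*(-84 + 47) = 4*(-37) = -148)
T(P, D) = 2 + 2*P*(-6 + D) (T(P, D) = 2 + (-6 + D)*(P + P) = 2 + (-6 + D)*(2*P) = 2 + 2*P*(-6 + D))
R(z) = 1/(-148 + z) (R(z) = 1/(z - 148) = 1/(-148 + z))
(R(-42) + v(-132, T(-1, -4))) + 24100 = (1/(-148 - 42) + (2 - 12*(-1) + 2*(-4)*(-1))) + 24100 = (1/(-190) + (2 + 12 + 8)) + 24100 = (-1/190 + 22) + 24100 = 4179/190 + 24100 = 4583179/190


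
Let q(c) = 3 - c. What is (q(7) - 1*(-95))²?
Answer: 8281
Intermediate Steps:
(q(7) - 1*(-95))² = ((3 - 1*7) - 1*(-95))² = ((3 - 7) + 95)² = (-4 + 95)² = 91² = 8281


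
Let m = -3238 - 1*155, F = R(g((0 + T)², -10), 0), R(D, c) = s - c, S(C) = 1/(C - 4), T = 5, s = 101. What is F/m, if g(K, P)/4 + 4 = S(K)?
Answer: -101/3393 ≈ -0.029767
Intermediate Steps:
S(C) = 1/(-4 + C)
g(K, P) = -16 + 4/(-4 + K)
R(D, c) = 101 - c
F = 101 (F = 101 - 1*0 = 101 + 0 = 101)
m = -3393 (m = -3238 - 155 = -3393)
F/m = 101/(-3393) = 101*(-1/3393) = -101/3393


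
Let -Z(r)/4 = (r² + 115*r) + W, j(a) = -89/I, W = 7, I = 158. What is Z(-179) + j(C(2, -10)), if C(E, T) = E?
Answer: -7244705/158 ≈ -45853.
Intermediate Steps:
j(a) = -89/158
Z(r) = -28 - 460*r - 4*r² (Z(r) = -4*((r² + 115*r) + 7) = -4*(7 + r² + 115*r) = -28 - 460*r - 4*r²)
Z(-179) + j(C(2, -10)) = (-28 - 460*(-179) - 4*(-179)²) - 89/158 = (-28 + 82340 - 4*32041) - 89/158 = (-28 + 82340 - 128164) - 89/158 = -45852 - 89/158 = -7244705/158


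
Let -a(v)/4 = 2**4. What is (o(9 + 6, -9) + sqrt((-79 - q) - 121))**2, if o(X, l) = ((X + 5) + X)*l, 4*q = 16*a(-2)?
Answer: 99281 - 1260*sqrt(14) ≈ 94567.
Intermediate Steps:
a(v) = -64 (a(v) = -4*2**4 = -4*16 = -64)
q = -256 (q = (16*(-64))/4 = (1/4)*(-1024) = -256)
o(X, l) = l*(5 + 2*X) (o(X, l) = ((5 + X) + X)*l = (5 + 2*X)*l = l*(5 + 2*X))
(o(9 + 6, -9) + sqrt((-79 - q) - 121))**2 = (-9*(5 + 2*(9 + 6)) + sqrt((-79 - 1*(-256)) - 121))**2 = (-9*(5 + 2*15) + sqrt((-79 + 256) - 121))**2 = (-9*(5 + 30) + sqrt(177 - 121))**2 = (-9*35 + sqrt(56))**2 = (-315 + 2*sqrt(14))**2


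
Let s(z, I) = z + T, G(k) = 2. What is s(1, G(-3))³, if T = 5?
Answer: 216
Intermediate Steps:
s(z, I) = 5 + z (s(z, I) = z + 5 = 5 + z)
s(1, G(-3))³ = (5 + 1)³ = 6³ = 216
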